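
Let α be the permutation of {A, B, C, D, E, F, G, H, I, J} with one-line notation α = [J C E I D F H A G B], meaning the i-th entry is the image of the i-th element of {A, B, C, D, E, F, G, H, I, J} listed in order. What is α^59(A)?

Tracing A → J → … returns to A after 9 steps, so A lies in a 9-cycle (A J B C E D I G H).
Since the cycle has length 9, α^59 acts on it the same as α^5 (59 mod 9 = 5).
Advancing 5 steps from A: A → J → B → C → E → D.

D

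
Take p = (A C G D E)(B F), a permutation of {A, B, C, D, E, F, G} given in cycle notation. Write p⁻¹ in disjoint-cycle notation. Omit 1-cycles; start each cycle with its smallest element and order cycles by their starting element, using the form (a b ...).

(A E D G C)(B F)

If p sends a → b within a cycle, p⁻¹ sends b → a; equivalently, reverse each cycle.
Reversing each cycle of p and rotating so the smallest element leads gives (A E D G C)(B F).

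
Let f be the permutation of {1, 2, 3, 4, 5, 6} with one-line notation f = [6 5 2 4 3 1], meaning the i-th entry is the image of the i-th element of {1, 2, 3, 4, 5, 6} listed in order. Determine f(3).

2

3 is element number 3 of the domain, and entry number 3 of the one-line form is 2, so f(3) = 2.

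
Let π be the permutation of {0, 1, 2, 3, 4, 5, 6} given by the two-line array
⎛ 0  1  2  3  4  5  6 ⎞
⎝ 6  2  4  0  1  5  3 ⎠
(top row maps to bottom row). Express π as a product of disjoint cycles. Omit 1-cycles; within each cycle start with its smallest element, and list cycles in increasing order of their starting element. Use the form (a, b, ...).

(0, 6, 3)(1, 2, 4)

Start at 0 and follow images: 0 → 6 → 3 → 0, giving the cycle (0, 6, 3).
Repeating from the next unused element and collecting all non-trivial cycles gives (0, 6, 3)(1, 2, 4).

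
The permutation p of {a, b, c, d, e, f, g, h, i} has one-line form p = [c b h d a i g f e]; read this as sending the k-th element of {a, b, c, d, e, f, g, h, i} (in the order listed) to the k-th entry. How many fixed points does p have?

The fixed points (elements with p(x) = x) are {b, d, g}, so there are 3.

3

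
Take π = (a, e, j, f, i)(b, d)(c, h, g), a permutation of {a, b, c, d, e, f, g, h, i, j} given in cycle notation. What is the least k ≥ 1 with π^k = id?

30

The cycle type of π is (5, 3, 2).
Since disjoint cycles commute, ord(π) = lcm(5, 3, 2) = 30.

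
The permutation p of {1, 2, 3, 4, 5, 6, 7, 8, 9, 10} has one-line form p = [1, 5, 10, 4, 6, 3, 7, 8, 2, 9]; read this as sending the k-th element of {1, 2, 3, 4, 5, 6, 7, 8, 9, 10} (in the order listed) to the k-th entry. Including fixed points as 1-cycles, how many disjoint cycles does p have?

5

The cycle decomposition is (1)(2 5 6 3 10 9)(4)(7)(8), which has 5 cycles (counting 1-cycles).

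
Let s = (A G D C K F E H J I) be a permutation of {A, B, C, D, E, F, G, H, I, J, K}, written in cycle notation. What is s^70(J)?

J lies in the 10-cycle (A G D C K F E H J I).
Since the cycle has length 10, s^70 acts on it the same as s^0 (70 mod 10 = 0).
So s^70(J) = J.

J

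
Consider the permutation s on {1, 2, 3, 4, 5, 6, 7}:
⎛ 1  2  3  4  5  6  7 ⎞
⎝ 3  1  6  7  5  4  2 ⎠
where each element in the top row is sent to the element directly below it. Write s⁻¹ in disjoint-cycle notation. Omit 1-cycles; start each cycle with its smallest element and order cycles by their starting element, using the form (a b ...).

The cycle decomposition of s is (1 3 6 4 7 2).
Reversing each cycle (and rotating so the smallest element leads) gives s⁻¹ = (1 2 7 4 6 3).

(1 2 7 4 6 3)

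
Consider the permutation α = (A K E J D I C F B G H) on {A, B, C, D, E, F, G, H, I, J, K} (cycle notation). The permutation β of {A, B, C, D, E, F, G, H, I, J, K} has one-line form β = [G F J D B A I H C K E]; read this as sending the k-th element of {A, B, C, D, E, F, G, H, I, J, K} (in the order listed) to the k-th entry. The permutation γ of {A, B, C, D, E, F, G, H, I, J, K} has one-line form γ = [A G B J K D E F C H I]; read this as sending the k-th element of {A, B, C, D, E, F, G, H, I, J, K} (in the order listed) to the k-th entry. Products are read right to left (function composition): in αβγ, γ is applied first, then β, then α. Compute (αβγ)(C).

Apply the permutations in order: γ(C) = B, then β(B) = F, then α(F) = B. So (αβγ)(C) = B.

B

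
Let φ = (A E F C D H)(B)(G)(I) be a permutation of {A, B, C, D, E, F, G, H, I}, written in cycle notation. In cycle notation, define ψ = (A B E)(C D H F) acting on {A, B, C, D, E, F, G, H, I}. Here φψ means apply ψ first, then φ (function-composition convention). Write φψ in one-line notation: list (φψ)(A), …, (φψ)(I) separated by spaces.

B F H A E D G C I

(φψ)(x) = φ(ψ(x)). Computing each image: φ(ψ(A)) = φ(B) = B, φ(ψ(B)) = φ(E) = F, φ(ψ(C)) = φ(D) = H, φ(ψ(D)) = φ(H) = A, φ(ψ(E)) = φ(A) = E, φ(ψ(F)) = φ(C) = D, φ(ψ(G)) = φ(G) = G, φ(ψ(H)) = φ(F) = C, φ(ψ(I)) = φ(I) = I.
Hence φψ = [B F H A E D G C I].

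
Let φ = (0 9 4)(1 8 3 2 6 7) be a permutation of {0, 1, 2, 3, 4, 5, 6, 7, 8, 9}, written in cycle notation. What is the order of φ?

6

The cycle type of φ is (6, 3, 1).
The order is lcm(6, 3) = 6.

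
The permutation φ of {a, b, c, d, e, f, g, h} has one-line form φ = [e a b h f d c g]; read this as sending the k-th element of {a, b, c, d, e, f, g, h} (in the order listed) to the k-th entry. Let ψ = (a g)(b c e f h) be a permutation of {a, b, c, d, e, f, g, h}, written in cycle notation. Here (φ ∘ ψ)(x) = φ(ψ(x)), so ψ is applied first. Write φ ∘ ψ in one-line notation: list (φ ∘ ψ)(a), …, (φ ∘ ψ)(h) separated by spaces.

(φ ∘ ψ)(x) = φ(ψ(x)). Computing each image: φ(ψ(a)) = φ(g) = c, φ(ψ(b)) = φ(c) = b, φ(ψ(c)) = φ(e) = f, φ(ψ(d)) = φ(d) = h, φ(ψ(e)) = φ(f) = d, φ(ψ(f)) = φ(h) = g, φ(ψ(g)) = φ(a) = e, φ(ψ(h)) = φ(b) = a.
Hence φ ∘ ψ = [c b f h d g e a].

c b f h d g e a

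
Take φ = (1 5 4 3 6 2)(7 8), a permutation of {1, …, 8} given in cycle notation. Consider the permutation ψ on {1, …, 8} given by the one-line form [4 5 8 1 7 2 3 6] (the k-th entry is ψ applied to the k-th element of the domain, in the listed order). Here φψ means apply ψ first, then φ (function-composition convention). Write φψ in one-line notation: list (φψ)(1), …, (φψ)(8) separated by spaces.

3 4 7 5 8 1 6 2

(φψ)(x) = φ(ψ(x)). Computing each image: φ(ψ(1)) = φ(4) = 3, φ(ψ(2)) = φ(5) = 4, φ(ψ(3)) = φ(8) = 7, φ(ψ(4)) = φ(1) = 5, φ(ψ(5)) = φ(7) = 8, φ(ψ(6)) = φ(2) = 1, φ(ψ(7)) = φ(3) = 6, φ(ψ(8)) = φ(6) = 2.
Hence φψ = [3 4 7 5 8 1 6 2].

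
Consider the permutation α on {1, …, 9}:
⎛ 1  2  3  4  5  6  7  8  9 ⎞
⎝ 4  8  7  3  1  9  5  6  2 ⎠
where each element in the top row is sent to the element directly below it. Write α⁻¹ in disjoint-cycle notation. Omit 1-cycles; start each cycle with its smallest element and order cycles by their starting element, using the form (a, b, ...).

First write α in disjoint cycles: (1, 4, 3, 7, 5)(2, 8, 6, 9).
Reversing each cycle (and rotating so the smallest element leads) gives α⁻¹ = (1, 5, 7, 3, 4)(2, 9, 6, 8).

(1, 5, 7, 3, 4)(2, 9, 6, 8)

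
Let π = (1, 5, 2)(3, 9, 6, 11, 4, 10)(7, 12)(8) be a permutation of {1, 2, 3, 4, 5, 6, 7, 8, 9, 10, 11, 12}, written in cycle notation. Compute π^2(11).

10

11 lies in the 6-cycle (3, 9, 6, 11, 4, 10).
Advancing 2 steps from 11: 11 → 4 → 10.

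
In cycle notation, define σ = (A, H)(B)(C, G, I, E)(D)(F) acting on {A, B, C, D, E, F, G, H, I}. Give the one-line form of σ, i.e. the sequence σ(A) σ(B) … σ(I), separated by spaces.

Reading each image from the cycles: A→H, B→B, C→G, D→D, E→C, F→F, G→I, H→A, I→E.
So the one-line form is H B G D C F I A E.

H B G D C F I A E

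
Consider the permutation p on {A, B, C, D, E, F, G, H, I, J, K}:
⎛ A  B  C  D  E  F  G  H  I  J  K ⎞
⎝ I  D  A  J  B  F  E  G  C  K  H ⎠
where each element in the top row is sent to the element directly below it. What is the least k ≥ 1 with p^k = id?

Decomposing into disjoint cycles gives cycle lengths 7, 3, 1.
Since disjoint cycles commute, ord(p) = lcm(7, 3) = 21.

21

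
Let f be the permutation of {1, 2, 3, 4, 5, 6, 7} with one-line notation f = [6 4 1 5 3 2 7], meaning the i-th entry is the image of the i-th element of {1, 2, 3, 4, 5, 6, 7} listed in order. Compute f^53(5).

4

Tracing 5 → 3 → … returns to 5 after 6 steps, so 5 lies in a 6-cycle (1, 6, 2, 4, 5, 3).
On a 6-cycle, f^6 is the identity, so f^53 = f^5 there (53 ≡ 5 mod 6).
Advancing 5 steps from 5: 5 → 3 → 1 → 6 → 2 → 4.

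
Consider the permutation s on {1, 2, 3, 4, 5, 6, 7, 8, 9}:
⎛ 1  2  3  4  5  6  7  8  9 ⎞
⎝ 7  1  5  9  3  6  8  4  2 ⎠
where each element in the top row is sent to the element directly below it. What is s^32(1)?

8

Tracing 1 → 7 → … returns to 1 after 6 steps, so 1 lies in a 6-cycle (1, 7, 8, 4, 9, 2).
Since the cycle has length 6, s^32 acts on it the same as s^2 (32 mod 6 = 2).
Advancing 2 steps from 1: 1 → 7 → 8.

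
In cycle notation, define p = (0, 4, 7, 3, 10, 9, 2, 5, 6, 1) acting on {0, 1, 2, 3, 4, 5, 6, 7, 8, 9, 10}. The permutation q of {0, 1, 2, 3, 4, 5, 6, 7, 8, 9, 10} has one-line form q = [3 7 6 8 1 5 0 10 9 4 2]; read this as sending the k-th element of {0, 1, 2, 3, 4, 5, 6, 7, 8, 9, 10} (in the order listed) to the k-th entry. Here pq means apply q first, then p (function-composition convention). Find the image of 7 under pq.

(pq)(7) = p(q(7)). q(7) = 10, then p(10) = 9. So (pq)(7) = 9.

9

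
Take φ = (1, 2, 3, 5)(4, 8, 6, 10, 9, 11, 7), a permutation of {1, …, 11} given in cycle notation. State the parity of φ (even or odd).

odd

The cycle lengths are 7, 4.
A cycle is odd iff its length is even; φ has 1 even-length cycle, so sgn(φ) = (−1)^1 and φ is odd.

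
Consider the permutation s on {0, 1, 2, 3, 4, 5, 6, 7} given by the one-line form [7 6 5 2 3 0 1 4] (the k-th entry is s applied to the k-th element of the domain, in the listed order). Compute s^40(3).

7

Tracing 3 → 2 → … returns to 3 after 6 steps, so 3 lies in a 6-cycle (0, 7, 4, 3, 2, 5).
Powers repeat with period 6 on this cycle, and 40 mod 6 = 4, so s^40(3) = s^4(3).
Stepping 4 places around the cycle: 3 → 2 → 5 → 0 → 7.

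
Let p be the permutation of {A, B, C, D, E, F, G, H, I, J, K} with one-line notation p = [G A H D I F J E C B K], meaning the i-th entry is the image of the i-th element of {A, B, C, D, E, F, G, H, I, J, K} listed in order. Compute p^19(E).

H

Tracing E → I → … returns to E after 4 steps, so E lies in a 4-cycle (C H E I).
Since the cycle has length 4, p^19 acts on it the same as p^3 (19 mod 4 = 3).
Stepping 3 places around the cycle: E → I → C → H.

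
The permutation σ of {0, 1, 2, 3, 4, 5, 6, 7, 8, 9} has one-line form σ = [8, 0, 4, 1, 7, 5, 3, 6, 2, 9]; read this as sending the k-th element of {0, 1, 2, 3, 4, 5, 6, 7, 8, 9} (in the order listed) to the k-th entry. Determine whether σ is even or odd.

In disjoint-cycle form the cycle lengths are 8, 1, 1.
A cycle of length ℓ contributes ℓ−1 transpositions, so σ is a product of 7 transpositions — odd.

odd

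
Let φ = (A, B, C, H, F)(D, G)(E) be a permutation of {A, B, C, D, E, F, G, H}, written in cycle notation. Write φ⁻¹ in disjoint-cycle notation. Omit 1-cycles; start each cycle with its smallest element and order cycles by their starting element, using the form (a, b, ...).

The inverse reverses each cycle.
Reversing each cycle of φ and rotating so the smallest element leads gives (A, F, H, C, B)(D, G).

(A, F, H, C, B)(D, G)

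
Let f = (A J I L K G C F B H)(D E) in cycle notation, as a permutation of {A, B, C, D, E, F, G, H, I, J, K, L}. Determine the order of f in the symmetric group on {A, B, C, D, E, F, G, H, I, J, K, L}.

The disjoint cycles have lengths 10, 2.
The order of f is the least common multiple of its cycle lengths: lcm(10, 2) = 10.

10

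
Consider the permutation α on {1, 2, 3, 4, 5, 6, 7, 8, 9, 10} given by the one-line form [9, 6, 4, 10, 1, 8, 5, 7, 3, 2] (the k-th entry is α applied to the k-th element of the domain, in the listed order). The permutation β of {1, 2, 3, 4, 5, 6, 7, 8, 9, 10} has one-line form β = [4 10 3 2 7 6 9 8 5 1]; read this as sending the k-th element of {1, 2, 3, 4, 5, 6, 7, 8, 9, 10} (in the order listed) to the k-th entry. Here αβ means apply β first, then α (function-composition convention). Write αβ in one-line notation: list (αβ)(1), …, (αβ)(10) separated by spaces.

(αβ)(x) = α(β(x)). Computing each image: α(β(1)) = α(4) = 10, α(β(2)) = α(10) = 2, α(β(3)) = α(3) = 4, α(β(4)) = α(2) = 6, α(β(5)) = α(7) = 5, α(β(6)) = α(6) = 8, α(β(7)) = α(9) = 3, α(β(8)) = α(8) = 7, α(β(9)) = α(5) = 1, α(β(10)) = α(1) = 9.
Hence αβ = [10 2 4 6 5 8 3 7 1 9].

10 2 4 6 5 8 3 7 1 9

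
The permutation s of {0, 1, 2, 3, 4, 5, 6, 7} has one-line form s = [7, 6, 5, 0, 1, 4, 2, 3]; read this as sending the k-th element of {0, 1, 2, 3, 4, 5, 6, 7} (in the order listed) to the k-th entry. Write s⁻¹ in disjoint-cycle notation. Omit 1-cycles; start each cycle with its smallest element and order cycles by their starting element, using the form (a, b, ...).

The cycle decomposition of s is (0, 7, 3)(1, 6, 2, 5, 4).
Reversing each cycle (and rotating so the smallest element leads) gives s⁻¹ = (0, 3, 7)(1, 4, 5, 2, 6).

(0, 3, 7)(1, 4, 5, 2, 6)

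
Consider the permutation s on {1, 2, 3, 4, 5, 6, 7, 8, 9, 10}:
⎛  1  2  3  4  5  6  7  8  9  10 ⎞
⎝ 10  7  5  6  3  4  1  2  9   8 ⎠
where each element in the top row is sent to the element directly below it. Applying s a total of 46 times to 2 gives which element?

Tracing 2 → 7 → … returns to 2 after 5 steps, so 2 lies in a 5-cycle (1, 10, 8, 2, 7).
On a 5-cycle, s^5 is the identity, so s^46 = s^1 there (46 ≡ 1 mod 5).
Advancing 1 step from 2: 2 → 7.

7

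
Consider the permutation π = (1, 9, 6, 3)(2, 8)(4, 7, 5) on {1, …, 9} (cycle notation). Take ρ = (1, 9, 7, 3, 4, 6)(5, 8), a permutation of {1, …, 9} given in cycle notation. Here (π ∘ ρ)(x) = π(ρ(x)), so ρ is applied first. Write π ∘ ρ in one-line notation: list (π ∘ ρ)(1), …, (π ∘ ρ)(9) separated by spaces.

6 8 7 3 2 9 1 4 5

For each element, apply ρ then π: 1 → 9 → 6; 2 → 2 → 8; 3 → 4 → 7; 4 → 6 → 3; 5 → 8 → 2; 6 → 1 → 9; 7 → 3 → 1; 8 → 5 → 4; 9 → 7 → 5.
Collecting the images, π ∘ ρ = [6 8 7 3 2 9 1 4 5].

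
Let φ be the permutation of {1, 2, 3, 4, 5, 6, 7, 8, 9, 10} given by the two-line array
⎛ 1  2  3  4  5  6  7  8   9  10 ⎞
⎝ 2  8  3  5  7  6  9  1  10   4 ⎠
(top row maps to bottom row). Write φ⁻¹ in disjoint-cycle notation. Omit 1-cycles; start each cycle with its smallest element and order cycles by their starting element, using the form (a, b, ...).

First write φ in disjoint cycles: (1, 2, 8)(4, 5, 7, 9, 10).
Reversing each cycle (and rotating so the smallest element leads) gives φ⁻¹ = (1, 8, 2)(4, 10, 9, 7, 5).

(1, 8, 2)(4, 10, 9, 7, 5)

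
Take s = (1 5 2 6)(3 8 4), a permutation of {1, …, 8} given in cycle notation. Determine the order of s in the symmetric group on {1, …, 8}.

The disjoint cycles have lengths 4, 3, 1.
The order of s is the least common multiple of its cycle lengths: lcm(4, 3) = 12.

12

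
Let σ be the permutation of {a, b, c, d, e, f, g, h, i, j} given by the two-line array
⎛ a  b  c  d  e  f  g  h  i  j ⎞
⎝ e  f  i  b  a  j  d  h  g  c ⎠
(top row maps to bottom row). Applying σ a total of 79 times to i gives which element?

Tracing i → g → … returns to i after 7 steps, so i lies in a 7-cycle (b f j c i g d).
Since the cycle has length 7, σ^79 acts on it the same as σ^2 (79 mod 7 = 2).
Advancing 2 steps from i: i → g → d.

d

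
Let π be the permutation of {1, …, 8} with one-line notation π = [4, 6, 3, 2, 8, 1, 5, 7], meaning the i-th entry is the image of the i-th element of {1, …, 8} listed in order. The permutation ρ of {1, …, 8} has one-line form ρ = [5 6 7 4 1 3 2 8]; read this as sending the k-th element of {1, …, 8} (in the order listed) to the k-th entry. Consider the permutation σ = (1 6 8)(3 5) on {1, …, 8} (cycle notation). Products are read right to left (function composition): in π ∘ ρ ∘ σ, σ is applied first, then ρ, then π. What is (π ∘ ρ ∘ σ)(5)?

Chase 5: σ(5) = 3; ρ(3) = 7; π(7) = 5. Hence (π ∘ ρ ∘ σ)(5) = 5.

5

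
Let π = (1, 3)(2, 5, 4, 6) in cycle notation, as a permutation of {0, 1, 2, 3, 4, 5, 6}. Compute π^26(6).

6 lies in the 4-cycle (2, 5, 4, 6).
Powers repeat with period 4 on this cycle, and 26 mod 4 = 2, so π^26(6) = π^2(6).
Stepping 2 places around the cycle: 6 → 2 → 5.

5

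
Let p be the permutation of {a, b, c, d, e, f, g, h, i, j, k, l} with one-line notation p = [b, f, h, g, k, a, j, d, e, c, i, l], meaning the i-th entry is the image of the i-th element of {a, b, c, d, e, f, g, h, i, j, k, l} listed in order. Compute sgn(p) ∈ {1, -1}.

1

In disjoint-cycle form the cycle lengths are 5, 3, 3, 1.
A cycle is odd iff its length is even; p has 0 even-length cycles, so sgn(p) = (−1)^0 and p is even.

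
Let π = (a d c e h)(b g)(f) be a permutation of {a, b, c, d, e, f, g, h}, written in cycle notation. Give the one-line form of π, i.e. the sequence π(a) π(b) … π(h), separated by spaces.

Image by image: a↦d, b↦g, c↦e, d↦c, e↦h, f↦f, g↦b, h↦a.
Listing these in domain order gives d g e c h f b a.

d g e c h f b a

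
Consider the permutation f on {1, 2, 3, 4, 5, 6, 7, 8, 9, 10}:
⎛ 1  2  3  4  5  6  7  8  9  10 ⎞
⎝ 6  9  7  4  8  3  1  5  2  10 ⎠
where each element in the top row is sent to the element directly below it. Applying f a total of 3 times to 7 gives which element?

Tracing 7 → 1 → … returns to 7 after 4 steps, so 7 lies in a 4-cycle (1, 6, 3, 7).
Stepping 3 places around the cycle: 7 → 1 → 6 → 3.

3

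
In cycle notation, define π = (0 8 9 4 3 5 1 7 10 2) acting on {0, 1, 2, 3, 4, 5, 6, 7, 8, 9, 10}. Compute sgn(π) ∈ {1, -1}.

The cycle lengths are 10, 1.
A cycle is odd iff its length is even; π has 1 even-length cycle, so sgn(π) = (−1)^1 and π is odd.

-1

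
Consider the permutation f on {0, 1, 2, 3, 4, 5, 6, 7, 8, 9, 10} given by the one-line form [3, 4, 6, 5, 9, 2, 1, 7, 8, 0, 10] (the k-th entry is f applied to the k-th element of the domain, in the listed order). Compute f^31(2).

5

Tracing 2 → 6 → … returns to 2 after 8 steps, so 2 lies in an 8-cycle (0, 3, 5, 2, 6, 1, 4, 9).
Since the cycle has length 8, f^31 acts on it the same as f^7 (31 mod 8 = 7).
Stepping 7 places around the cycle: 2 → 6 → 1 → 4 → 9 → 0 → 3 → 5.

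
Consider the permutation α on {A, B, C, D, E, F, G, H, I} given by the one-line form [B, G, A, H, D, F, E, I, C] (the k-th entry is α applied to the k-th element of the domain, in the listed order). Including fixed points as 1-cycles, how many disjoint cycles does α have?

The cycle decomposition is (A B G E D H I C)(F), which has 2 cycles (counting 1-cycles).

2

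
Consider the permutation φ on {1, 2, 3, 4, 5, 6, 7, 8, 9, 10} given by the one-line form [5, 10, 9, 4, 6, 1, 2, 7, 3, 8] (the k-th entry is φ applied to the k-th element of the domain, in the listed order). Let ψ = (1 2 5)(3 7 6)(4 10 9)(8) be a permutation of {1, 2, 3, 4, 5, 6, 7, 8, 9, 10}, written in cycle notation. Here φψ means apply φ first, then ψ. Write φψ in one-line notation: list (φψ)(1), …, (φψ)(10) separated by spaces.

1 9 4 10 3 2 5 6 7 8

Chase each element through φ then ψ: 1 → 5 → 1; 2 → 10 → 9; 3 → 9 → 4; 4 → 4 → 10; 5 → 6 → 3; 6 → 1 → 2; 7 → 2 → 5; 8 → 7 → 6; 9 → 3 → 7; 10 → 8 → 8.
Collecting the images, φψ = [1 9 4 10 3 2 5 6 7 8].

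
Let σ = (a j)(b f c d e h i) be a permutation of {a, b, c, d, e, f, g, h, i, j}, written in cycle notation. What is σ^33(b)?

h

b lies in the 7-cycle (b f c d e h i).
Powers repeat with period 7 on this cycle, and 33 mod 7 = 5, so σ^33(b) = σ^5(b).
Stepping 5 places around the cycle: b → f → c → d → e → h.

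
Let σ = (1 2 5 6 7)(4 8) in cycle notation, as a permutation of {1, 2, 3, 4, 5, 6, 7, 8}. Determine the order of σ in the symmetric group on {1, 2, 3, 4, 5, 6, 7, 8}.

10

The disjoint cycles have lengths 5, 2, 1.
The order of σ is the least common multiple of its cycle lengths: lcm(5, 2) = 10.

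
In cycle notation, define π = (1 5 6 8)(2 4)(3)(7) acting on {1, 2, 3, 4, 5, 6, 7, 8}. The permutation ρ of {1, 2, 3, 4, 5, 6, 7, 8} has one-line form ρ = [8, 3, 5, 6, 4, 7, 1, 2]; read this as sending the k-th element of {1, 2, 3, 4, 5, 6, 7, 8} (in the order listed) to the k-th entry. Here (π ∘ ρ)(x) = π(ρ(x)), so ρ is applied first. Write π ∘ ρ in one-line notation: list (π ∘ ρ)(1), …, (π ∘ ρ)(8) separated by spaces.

1 3 6 8 2 7 5 4

For each element, apply ρ then π: 1 → 8 → 1; 2 → 3 → 3; 3 → 5 → 6; 4 → 6 → 8; 5 → 4 → 2; 6 → 7 → 7; 7 → 1 → 5; 8 → 2 → 4.
Collecting the images, π ∘ ρ = [1 3 6 8 2 7 5 4].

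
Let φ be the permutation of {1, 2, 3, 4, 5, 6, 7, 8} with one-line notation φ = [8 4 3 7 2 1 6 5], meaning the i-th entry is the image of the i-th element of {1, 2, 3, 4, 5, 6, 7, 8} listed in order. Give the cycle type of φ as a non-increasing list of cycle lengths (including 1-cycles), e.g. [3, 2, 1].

The disjoint cycles are (1, 8, 5, 2, 4, 7, 6)(3), with lengths 7, 1 in non-increasing order.

[7, 1]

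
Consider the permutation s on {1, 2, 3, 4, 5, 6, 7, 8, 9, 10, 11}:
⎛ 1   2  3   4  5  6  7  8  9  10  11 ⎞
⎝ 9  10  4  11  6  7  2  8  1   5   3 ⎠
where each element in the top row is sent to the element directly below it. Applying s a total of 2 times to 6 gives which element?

Tracing 6 → 7 → … returns to 6 after 5 steps, so 6 lies in a 5-cycle (2, 10, 5, 6, 7).
Stepping 2 places around the cycle: 6 → 7 → 2.

2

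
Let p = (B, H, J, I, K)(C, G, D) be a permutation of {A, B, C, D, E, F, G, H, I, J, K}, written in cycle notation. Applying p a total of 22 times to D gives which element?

D lies in the 3-cycle (C, G, D).
Since the cycle has length 3, p^22 acts on it the same as p^1 (22 mod 3 = 1).
Stepping 1 place around the cycle: D → C.

C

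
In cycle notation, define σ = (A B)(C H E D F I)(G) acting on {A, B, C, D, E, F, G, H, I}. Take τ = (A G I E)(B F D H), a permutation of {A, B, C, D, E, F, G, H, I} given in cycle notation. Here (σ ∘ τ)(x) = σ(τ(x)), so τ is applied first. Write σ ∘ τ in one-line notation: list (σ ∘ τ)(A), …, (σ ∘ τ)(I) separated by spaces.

G I H E B F C A D

(σ ∘ τ)(x) = σ(τ(x)). Computing each image: σ(τ(A)) = σ(G) = G, σ(τ(B)) = σ(F) = I, σ(τ(C)) = σ(C) = H, σ(τ(D)) = σ(H) = E, σ(τ(E)) = σ(A) = B, σ(τ(F)) = σ(D) = F, σ(τ(G)) = σ(I) = C, σ(τ(H)) = σ(B) = A, σ(τ(I)) = σ(E) = D.
Hence σ ∘ τ = [G I H E B F C A D].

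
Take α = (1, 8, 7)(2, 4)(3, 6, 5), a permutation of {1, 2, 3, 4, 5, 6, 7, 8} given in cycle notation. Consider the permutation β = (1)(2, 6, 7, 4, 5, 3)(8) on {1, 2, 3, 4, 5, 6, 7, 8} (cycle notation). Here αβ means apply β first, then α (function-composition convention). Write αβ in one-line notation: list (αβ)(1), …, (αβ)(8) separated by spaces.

(αβ)(x) = α(β(x)). Computing each image: α(β(1)) = α(1) = 8, α(β(2)) = α(6) = 5, α(β(3)) = α(2) = 4, α(β(4)) = α(5) = 3, α(β(5)) = α(3) = 6, α(β(6)) = α(7) = 1, α(β(7)) = α(4) = 2, α(β(8)) = α(8) = 7.
Hence αβ = [8 5 4 3 6 1 2 7].

8 5 4 3 6 1 2 7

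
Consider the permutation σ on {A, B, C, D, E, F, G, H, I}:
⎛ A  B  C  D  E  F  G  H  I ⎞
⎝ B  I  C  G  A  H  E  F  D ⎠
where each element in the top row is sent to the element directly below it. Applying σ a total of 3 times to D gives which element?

Tracing D → G → … returns to D after 6 steps, so D lies in a 6-cycle (A, B, I, D, G, E).
Stepping 3 places around the cycle: D → G → E → A.

A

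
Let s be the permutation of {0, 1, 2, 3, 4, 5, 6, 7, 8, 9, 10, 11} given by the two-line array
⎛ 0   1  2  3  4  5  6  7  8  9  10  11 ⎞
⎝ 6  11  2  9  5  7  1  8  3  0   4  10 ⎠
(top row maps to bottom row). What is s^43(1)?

Tracing 1 → 11 → … returns to 1 after 11 steps, so 1 lies in an 11-cycle (0, 6, 1, 11, 10, 4, 5, 7, 8, 3, 9).
On an 11-cycle, s^11 is the identity, so s^43 = s^10 there (43 ≡ 10 mod 11).
Stepping 10 places around the cycle: 1 → 11 → 10 → 4 → 5 → 7 → 8 → 3 → 9 → 0 → 6.

6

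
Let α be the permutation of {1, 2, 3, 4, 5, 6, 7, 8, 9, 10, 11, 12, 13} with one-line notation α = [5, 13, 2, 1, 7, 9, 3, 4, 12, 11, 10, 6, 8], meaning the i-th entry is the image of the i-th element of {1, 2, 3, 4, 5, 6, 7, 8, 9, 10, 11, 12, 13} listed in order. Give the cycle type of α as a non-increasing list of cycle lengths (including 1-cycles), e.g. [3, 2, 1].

[8, 3, 2]

The disjoint cycles are (1 5 7 3 2 13 8 4)(6 9 12)(10 11), with lengths 8, 3, 2 in non-increasing order.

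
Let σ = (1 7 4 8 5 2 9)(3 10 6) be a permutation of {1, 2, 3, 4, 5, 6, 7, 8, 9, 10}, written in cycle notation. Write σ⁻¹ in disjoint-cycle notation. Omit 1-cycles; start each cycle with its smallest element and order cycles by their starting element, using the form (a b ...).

If σ sends a → b within a cycle, σ⁻¹ sends b → a; equivalently, reverse each cycle.
After reversing and putting each cycle's least element first, σ⁻¹ = (1 9 2 5 8 4 7)(3 6 10).

(1 9 2 5 8 4 7)(3 6 10)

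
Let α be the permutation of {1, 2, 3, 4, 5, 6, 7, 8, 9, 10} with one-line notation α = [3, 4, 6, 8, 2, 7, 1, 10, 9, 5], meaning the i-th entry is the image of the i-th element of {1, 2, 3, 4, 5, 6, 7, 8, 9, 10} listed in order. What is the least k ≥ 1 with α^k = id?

20

Decomposing into disjoint cycles gives cycle lengths 5, 4, 1.
The order of α is the least common multiple of its cycle lengths: lcm(5, 4) = 20.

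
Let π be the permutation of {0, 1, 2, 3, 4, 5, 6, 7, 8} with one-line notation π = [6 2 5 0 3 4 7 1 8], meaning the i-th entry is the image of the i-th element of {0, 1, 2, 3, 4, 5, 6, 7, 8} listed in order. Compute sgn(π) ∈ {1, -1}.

In disjoint-cycle form the cycle lengths are 8, 1.
A cycle is odd iff its length is even; π has 1 even-length cycle, so sgn(π) = (−1)^1 and π is odd.

-1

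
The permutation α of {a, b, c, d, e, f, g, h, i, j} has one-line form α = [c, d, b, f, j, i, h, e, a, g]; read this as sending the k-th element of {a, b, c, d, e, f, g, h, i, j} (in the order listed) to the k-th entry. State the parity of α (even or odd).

even

In disjoint-cycle form the cycle lengths are 6, 4.
A cycle of length ℓ contributes ℓ−1 transpositions, so α is a product of 5 + 3 = 8 transpositions — even.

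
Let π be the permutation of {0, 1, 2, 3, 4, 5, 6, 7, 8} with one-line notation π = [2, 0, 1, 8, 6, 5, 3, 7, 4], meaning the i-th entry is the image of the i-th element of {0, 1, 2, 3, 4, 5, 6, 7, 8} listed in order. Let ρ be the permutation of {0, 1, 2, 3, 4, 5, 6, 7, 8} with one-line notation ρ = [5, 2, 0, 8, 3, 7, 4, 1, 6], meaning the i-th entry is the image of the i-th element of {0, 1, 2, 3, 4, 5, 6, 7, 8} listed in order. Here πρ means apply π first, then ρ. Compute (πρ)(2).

First apply π: π(2) = 1, then ρ(1) = 2. Thus (πρ)(2) = 2.

2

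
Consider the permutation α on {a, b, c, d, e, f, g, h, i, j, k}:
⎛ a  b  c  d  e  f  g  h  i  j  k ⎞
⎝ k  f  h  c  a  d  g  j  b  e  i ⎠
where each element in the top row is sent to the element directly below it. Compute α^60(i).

Tracing i → b → … returns to i after 10 steps, so i lies in a 10-cycle (a, k, i, b, f, d, c, h, j, e).
Powers repeat with period 10 on this cycle, and 60 mod 10 = 0, so α^60(i) = α^0(i).
So α^60(i) = i.

i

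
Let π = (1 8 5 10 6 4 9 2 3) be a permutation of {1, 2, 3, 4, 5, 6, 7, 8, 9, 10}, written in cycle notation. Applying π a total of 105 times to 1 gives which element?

9

1 lies in the 9-cycle (1 8 5 10 6 4 9 2 3).
Since the cycle has length 9, π^105 acts on it the same as π^6 (105 mod 9 = 6).
Advancing 6 steps from 1: 1 → 8 → 5 → 10 → 6 → 4 → 9.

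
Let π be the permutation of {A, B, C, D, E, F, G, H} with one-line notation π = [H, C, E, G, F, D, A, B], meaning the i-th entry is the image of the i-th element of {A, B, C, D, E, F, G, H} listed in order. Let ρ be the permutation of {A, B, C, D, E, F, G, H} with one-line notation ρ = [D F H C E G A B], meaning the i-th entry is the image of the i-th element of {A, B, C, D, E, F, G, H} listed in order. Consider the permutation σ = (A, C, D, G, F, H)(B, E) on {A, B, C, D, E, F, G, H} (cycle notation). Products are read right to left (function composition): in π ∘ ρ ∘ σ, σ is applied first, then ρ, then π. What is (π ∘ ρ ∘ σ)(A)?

B

Apply the permutations in order: σ(A) = C, then ρ(C) = H, then π(H) = B. So (π ∘ ρ ∘ σ)(A) = B.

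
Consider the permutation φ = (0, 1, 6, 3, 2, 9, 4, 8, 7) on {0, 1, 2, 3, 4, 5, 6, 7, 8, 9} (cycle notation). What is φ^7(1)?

1 lies in the 9-cycle (0, 1, 6, 3, 2, 9, 4, 8, 7).
Stepping 7 places around the cycle: 1 → 6 → 3 → 2 → 9 → 4 → 8 → 7.

7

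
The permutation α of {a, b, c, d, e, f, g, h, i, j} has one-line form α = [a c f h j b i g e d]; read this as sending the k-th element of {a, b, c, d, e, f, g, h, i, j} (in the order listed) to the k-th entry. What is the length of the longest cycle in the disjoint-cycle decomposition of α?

6

Decomposing into disjoint cycles gives (b, c, f)(d, h, g, i, e, j); the longest has length 6.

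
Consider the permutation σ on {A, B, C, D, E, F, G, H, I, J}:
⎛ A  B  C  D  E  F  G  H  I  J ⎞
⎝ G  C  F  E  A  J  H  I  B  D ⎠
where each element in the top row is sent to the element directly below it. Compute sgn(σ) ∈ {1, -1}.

-1

In disjoint-cycle form the cycle lengths are 10.
A cycle of length ℓ contributes ℓ−1 transpositions, so σ is a product of 9 transpositions — odd.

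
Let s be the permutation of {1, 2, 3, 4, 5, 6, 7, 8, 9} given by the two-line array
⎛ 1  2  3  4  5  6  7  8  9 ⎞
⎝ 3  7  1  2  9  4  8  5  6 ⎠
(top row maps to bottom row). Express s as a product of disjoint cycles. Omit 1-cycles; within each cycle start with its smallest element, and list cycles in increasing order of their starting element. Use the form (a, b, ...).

(1, 3)(2, 7, 8, 5, 9, 6, 4)

Iterating s from 1 gives 1 → 3 → 1; that is the 2-cycle (1, 3).
Continuing from each remaining unvisited element yields (1, 3)(2, 7, 8, 5, 9, 6, 4).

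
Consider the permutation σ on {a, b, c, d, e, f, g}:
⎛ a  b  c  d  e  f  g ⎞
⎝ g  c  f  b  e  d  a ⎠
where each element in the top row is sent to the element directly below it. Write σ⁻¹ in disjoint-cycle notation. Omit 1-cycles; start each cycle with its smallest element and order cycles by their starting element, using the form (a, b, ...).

(a, g)(b, d, f, c)

First write σ in disjoint cycles: (a, g)(b, c, f, d).
The inverse reverses every cycle; in canonical form, σ⁻¹ = (a, g)(b, d, f, c).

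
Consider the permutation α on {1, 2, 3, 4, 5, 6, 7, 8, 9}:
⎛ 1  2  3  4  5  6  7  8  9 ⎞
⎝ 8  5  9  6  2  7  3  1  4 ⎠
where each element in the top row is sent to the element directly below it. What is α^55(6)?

Tracing 6 → 7 → … returns to 6 after 5 steps, so 6 lies in a 5-cycle (3 9 4 6 7).
On a 5-cycle, α^5 is the identity, so α^55 = α^0 there (55 ≡ 0 mod 5).
So α^55(6) = 6.

6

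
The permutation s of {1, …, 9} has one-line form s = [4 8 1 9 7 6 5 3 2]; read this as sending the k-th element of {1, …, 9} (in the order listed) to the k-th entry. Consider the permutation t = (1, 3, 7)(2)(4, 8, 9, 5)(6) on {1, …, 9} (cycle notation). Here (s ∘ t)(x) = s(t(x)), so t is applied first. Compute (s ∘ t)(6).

t(6) = 6, then s(6) = 6; composing gives (s ∘ t)(6) = 6.

6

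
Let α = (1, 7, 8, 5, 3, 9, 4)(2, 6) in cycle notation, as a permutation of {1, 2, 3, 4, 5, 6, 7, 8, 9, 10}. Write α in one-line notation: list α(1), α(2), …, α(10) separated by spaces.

Image by image: 1→7, 2→6, 3→9, 4→1, 5→3, 6→2, 7→8, 8→5, 9→4, 10→10.
Listing these in domain order gives 7 6 9 1 3 2 8 5 4 10.

7 6 9 1 3 2 8 5 4 10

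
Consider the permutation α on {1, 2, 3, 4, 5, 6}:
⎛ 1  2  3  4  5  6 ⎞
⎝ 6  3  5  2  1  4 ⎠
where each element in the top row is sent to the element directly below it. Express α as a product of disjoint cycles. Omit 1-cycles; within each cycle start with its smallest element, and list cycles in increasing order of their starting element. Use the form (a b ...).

Start at 1 and follow images: 1 → 6 → 4 → 2 → 3 → 5 → 1, giving the cycle (1 6 4 2 3 5).
Repeating from the next unused element and collecting all non-trivial cycles gives (1 6 4 2 3 5).

(1 6 4 2 3 5)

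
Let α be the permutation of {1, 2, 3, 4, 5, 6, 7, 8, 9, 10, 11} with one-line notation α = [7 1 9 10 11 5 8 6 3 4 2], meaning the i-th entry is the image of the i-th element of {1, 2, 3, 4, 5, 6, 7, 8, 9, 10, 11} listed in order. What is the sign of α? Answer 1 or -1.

1

In disjoint-cycle form the cycle lengths are 7, 2, 2.
A cycle is odd iff its length is even; α has 2 even-length cycles, so sgn(α) = (−1)^2 and α is even.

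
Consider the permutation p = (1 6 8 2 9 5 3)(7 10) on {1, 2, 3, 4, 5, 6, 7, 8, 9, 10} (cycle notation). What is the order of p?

14

The disjoint cycles have lengths 7, 2, 1.
Since disjoint cycles commute, ord(p) = lcm(7, 2) = 14.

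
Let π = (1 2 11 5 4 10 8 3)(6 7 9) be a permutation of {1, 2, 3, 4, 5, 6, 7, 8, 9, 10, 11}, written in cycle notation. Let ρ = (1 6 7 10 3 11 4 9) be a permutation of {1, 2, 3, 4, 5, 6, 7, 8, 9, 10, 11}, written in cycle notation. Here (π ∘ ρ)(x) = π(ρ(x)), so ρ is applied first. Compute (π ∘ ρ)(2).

11

(π ∘ ρ)(2) = π(ρ(2)). ρ(2) = 2, then π(2) = 11. So (π ∘ ρ)(2) = 11.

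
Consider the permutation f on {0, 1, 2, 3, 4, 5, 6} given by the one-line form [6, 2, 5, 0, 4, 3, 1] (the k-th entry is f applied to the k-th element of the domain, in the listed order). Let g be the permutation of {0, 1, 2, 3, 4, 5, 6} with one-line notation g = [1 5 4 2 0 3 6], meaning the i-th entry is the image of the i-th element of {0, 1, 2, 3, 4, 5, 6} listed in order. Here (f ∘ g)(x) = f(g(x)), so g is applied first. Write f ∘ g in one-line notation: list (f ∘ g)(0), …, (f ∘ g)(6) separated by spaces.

Chase each element through g then f: 0 → 1 → 2; 1 → 5 → 3; 2 → 4 → 4; 3 → 2 → 5; 4 → 0 → 6; 5 → 3 → 0; 6 → 6 → 1.
Collecting the images, f ∘ g = [2 3 4 5 6 0 1].

2 3 4 5 6 0 1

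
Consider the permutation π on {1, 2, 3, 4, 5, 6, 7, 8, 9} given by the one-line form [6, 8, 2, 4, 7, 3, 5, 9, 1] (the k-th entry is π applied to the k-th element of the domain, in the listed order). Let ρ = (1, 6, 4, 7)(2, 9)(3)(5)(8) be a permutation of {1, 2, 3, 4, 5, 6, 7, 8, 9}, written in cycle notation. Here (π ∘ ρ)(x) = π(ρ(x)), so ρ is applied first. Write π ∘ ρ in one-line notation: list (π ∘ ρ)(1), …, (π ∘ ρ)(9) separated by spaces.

Chase each element through ρ then π: 1 → 6 → 3; 2 → 9 → 1; 3 → 3 → 2; 4 → 7 → 5; 5 → 5 → 7; 6 → 4 → 4; 7 → 1 → 6; 8 → 8 → 9; 9 → 2 → 8.
Collecting the images, π ∘ ρ = [3 1 2 5 7 4 6 9 8].

3 1 2 5 7 4 6 9 8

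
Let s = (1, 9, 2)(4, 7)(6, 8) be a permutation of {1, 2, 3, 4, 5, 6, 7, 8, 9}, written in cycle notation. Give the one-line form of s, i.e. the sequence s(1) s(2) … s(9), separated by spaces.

9 1 3 7 5 8 4 6 2

Image by image: 1↦9, 2↦1, 3↦3, 4↦7, 5↦5, 6↦8, 7↦4, 8↦6, 9↦2.
So the one-line form is 9 1 3 7 5 8 4 6 2.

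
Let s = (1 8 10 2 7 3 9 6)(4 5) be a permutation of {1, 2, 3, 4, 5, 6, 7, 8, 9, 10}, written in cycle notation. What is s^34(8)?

2

8 lies in the 8-cycle (1 8 10 2 7 3 9 6).
Since the cycle has length 8, s^34 acts on it the same as s^2 (34 mod 8 = 2).
Stepping 2 places around the cycle: 8 → 10 → 2.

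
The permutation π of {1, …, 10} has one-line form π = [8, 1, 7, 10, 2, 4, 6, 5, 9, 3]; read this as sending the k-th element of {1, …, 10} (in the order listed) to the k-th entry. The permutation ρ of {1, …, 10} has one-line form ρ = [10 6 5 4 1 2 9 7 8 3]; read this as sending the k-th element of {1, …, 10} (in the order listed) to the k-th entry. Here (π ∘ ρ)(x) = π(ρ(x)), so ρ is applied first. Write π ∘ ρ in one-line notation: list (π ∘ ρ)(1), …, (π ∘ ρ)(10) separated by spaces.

For each element, apply ρ then π: 1 → 10 → 3; 2 → 6 → 4; 3 → 5 → 2; 4 → 4 → 10; 5 → 1 → 8; 6 → 2 → 1; 7 → 9 → 9; 8 → 7 → 6; 9 → 8 → 5; 10 → 3 → 7.
Collecting the images, π ∘ ρ = [3 4 2 10 8 1 9 6 5 7].

3 4 2 10 8 1 9 6 5 7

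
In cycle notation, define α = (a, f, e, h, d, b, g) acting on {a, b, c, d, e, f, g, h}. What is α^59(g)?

g lies in the 7-cycle (a, f, e, h, d, b, g).
On a 7-cycle, α^7 is the identity, so α^59 = α^3 there (59 ≡ 3 mod 7).
Stepping 3 places around the cycle: g → a → f → e.

e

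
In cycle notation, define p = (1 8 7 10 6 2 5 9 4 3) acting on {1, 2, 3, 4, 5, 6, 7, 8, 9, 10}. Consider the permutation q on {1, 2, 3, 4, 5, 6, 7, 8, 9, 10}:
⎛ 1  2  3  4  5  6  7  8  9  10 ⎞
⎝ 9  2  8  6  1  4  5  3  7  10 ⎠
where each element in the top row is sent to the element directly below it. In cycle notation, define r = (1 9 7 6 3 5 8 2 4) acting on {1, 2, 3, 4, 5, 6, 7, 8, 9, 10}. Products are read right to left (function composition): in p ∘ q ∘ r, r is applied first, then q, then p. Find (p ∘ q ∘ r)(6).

7

(p ∘ q ∘ r)(6) = p(q(r(6))). r(6) = 3, then q(3) = 8, then p(8) = 7, so the result is 7.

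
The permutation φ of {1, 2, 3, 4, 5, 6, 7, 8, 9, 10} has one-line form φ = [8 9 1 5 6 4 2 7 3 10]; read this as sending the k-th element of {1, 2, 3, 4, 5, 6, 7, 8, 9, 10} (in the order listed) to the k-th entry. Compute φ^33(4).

Tracing 4 → 5 → … returns to 4 after 3 steps, so 4 lies in a 3-cycle (4 5 6).
Powers repeat with period 3 on this cycle, and 33 mod 3 = 0, so φ^33(4) = φ^0(4).
So φ^33(4) = 4.

4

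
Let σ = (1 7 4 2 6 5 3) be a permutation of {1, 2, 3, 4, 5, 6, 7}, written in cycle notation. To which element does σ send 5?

3

Within (1 7 4 2 6 5 3), 5 ↦ 3.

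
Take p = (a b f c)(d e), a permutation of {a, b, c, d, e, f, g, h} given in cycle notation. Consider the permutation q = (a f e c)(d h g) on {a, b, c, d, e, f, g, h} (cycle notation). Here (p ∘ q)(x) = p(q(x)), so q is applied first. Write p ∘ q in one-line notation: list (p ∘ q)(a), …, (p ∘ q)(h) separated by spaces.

(p ∘ q)(x) = p(q(x)). Computing each image: p(q(a)) = p(f) = c, p(q(b)) = p(b) = f, p(q(c)) = p(a) = b, p(q(d)) = p(h) = h, p(q(e)) = p(c) = a, p(q(f)) = p(e) = d, p(q(g)) = p(d) = e, p(q(h)) = p(g) = g.
Hence p ∘ q = [c f b h a d e g].

c f b h a d e g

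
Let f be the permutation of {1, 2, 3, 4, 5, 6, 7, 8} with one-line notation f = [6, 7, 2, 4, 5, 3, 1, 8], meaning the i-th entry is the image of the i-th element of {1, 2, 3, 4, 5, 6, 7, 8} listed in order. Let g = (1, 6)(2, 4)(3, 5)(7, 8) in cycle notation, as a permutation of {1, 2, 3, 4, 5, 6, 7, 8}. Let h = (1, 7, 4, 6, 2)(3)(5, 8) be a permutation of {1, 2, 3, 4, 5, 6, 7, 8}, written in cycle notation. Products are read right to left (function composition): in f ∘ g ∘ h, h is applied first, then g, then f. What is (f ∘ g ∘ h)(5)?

1

(f ∘ g ∘ h)(5) = f(g(h(5))). h(5) = 8, then g(8) = 7, then f(7) = 1, so the result is 1.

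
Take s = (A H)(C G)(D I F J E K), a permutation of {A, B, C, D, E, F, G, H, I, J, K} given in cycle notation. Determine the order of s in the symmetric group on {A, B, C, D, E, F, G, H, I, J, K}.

The cycle type of s is (6, 2, 2, 1).
The order of s is the least common multiple of its cycle lengths: lcm(6, 2, 2) = 6.

6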